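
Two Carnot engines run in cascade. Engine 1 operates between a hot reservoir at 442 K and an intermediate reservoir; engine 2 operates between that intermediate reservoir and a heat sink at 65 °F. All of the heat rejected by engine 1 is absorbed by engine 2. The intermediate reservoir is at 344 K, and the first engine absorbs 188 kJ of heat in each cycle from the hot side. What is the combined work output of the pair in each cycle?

T_C = 65 °F → (65 − 32) × 5/9 = 18.33 °C = 291.48 K.
Two reversible stages in series are equivalent to a single Carnot engine between T_H and T_C, so η_total = 1 − T_C/T_H = 1 − 291.48/442.00 = 0.3405.
W_total = η_total · Q_H = 0.3405 × 188 = 64.0 kJ.

W_total ≈ 64.0 kJ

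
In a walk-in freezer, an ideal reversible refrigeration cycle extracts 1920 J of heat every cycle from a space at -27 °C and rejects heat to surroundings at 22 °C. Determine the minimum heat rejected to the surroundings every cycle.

Q_H ≈ 2300 J

T_H = 22 °C → 22 + 273.15 = 295.15 K.
T_C = -27 °C → -27 + 273.15 = 246.15 K.
For a reversible cycle Q_H/Q_C = T_H/T_C, so Q_H = Q_C·T_H/T_C = 1920 × 295.15/246.15 = 2300 J.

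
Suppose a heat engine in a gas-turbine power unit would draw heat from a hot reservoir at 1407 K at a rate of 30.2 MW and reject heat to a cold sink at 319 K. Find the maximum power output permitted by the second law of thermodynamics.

Ẇ_max ≈ 23.4 MW

The second-law ceiling is the Carnot efficiency, η_max = 1 − T_C/T_H = 1 − 319.00/1407.00 = 0.7733.
W_max = η_max · Q_H = 0.7733 × 30.2 = 23.4 MW.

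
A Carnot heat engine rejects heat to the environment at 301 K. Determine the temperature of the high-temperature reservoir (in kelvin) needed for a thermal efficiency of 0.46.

From η = 1 − T_C/T_H, solving for T_H gives T_H = T_C/(1 − η) = 301.00/(1 − 0.46) = 557 K.

T_H ≈ 557 K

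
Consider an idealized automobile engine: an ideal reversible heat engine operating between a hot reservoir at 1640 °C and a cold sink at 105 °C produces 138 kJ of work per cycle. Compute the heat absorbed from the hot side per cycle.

T_H = 1640 °C → 1640 + 273.15 = 1913.15 K.
T_C = 105 °C → 105 + 273.15 = 378.15 K.
η_rev = 1 − T_C/T_H = 1 − 378.15/1913.15 = 0.8023.
Q_H = W/η = 138/0.8023 = 172.0 kJ.

Q_H ≈ 172.0 kJ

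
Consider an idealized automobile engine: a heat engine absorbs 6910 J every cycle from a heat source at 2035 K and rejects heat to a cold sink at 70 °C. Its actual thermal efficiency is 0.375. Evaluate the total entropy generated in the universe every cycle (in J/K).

T_C = 70 °C → 70 + 273.15 = 343.15 K.
W = η·Q_H = 0.375 × 6910 = 2591 J, so Q_C = Q_H − W = 4319 J.
The hot reservoir loses entropy Q_H/T_H = 6910/2035.00 = 3.396 J/K; the cold reservoir gains Q_C/T_C = 4319/343.15 = 12.59 J/K.
ΔS_univ = −Q_H/T_H + Q_C/T_C = 9.19 J/K (> 0, since η = 0.375 < η_Carnot = 0.831).

ΔS_univ ≈ 9.19 J/K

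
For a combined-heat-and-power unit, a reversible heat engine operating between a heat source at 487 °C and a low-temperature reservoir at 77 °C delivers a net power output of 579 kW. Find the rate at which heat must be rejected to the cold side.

Q̇_C ≈ 494.5 kW

T_H = 487 °C → 487 + 273.15 = 760.15 K.
T_C = 77 °C → 77 + 273.15 = 350.15 K.
Carnot efficiency: η = 1 − T_C/T_H = 1 − 350.15/760.15 = 0.5394.
Since Q_C/Q_H = T_C/T_H and Q_H = W/η, Q_C = W·T_C/(T_H − T_C) = 579 × 350.15/410.00 = 494.5 kW.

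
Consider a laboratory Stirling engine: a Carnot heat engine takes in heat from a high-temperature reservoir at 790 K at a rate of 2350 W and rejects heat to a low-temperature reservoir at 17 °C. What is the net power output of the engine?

Ẇ ≈ 1490 W

T_C = 17 °C → 17 + 273.15 = 290.15 K.
η_rev = 1 − T_C/T_H = 1 − 290.15/790.00 = 0.6327.
W = η·Q_H = 0.6327 × 2350 = 1490 W.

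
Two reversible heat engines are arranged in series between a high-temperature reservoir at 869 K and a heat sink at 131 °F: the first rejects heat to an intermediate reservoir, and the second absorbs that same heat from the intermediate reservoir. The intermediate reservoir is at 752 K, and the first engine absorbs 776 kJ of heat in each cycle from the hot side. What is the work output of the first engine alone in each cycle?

T_C = 131 °F → (131 − 32) × 5/9 = 55.00 °C = 328.15 K.
First-stage efficiency η₁ = 1 − T_m/T_H = 1 − 752.00/869.00 = 0.1346.
W₁ = η₁·Q_H = 0.1346 × 776 = 104.5 kJ.

W₁ ≈ 104.5 kJ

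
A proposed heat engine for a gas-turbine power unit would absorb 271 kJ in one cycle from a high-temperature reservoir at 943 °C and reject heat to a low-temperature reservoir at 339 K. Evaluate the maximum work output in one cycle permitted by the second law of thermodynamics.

W_max ≈ 195 kJ

T_H = 943 °C → 943 + 273.15 = 1216.15 K.
The second-law ceiling is the Carnot efficiency, η_max = 1 − T_C/T_H = 1 − 339.00/1216.15 = 0.7213.
W_max = η_max · Q_H = 0.7213 × 271 = 195 kJ.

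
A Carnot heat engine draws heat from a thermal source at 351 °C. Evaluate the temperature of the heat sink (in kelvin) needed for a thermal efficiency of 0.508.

T_H = 351 °C → 351 + 273.15 = 624.15 K.
From η = 1 − T_C/T_H, T_C = T_H·(1 − η) = 624.15 × (1 − 0.508) = 307 K.

T_C ≈ 307 K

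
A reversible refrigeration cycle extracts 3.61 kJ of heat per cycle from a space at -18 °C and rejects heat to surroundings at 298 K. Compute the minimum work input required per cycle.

W_in ≈ 0.606 kJ

T_C = -18 °C → -18 + 273.15 = 255.15 K.
COP_R = T_C/(T_H − T_C) = 255.15/42.85 = 5.9545.
W = Q_C/COP_R = 3.61/5.9545 = 0.606 kJ.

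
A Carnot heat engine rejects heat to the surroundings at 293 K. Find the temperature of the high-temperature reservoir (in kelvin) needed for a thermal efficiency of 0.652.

T_H ≈ 842 K

From η = 1 − T_C/T_H, solving for T_H gives T_H = T_C/(1 − η) = 293.00/(1 − 0.652) = 842 K.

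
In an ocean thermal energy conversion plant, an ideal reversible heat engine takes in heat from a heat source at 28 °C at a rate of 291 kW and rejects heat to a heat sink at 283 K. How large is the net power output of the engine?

T_H = 28 °C → 28 + 273.15 = 301.15 K.
The Carnot efficiency is η = 1 − T_C/T_H = 1 − 283.00/301.15 = 0.0603.
W = η·Q_H = 0.0603 × 291 = 17.5 kW.

Ẇ ≈ 17.5 kW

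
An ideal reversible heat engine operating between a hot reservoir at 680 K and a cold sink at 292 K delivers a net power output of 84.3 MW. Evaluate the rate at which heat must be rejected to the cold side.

Q̇_C ≈ 63.4 MW

For a reversible engine, η = 1 − T_C/T_H = 1 − 292.00/680.00 = 0.5706.
Since Q_C/Q_H = T_C/T_H and Q_H = W/η, Q_C = W·T_C/(T_H − T_C) = 84.3 × 292.00/388.00 = 63.4 MW.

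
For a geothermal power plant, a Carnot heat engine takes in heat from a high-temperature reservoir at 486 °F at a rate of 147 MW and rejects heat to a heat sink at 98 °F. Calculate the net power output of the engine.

T_H = 486 °F → (486 − 32) × 5/9 = 252.22 °C = 525.37 K.
T_C = 98 °F → (98 − 32) × 5/9 = 36.67 °C = 309.82 K.
For a reversible engine, η = 1 − T_C/T_H = 1 − 309.82/525.37 = 0.4103.
W = η·Q_H = 0.4103 × 147 = 60.3 MW.

Ẇ ≈ 60.3 MW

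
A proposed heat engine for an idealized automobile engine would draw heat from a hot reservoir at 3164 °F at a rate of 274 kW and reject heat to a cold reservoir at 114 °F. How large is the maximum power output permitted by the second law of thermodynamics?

T_H = 3164 °F → (3164 − 32) × 5/9 = 1740.00 °C = 2013.15 K.
T_C = 114 °F → (114 − 32) × 5/9 = 45.56 °C = 318.71 K.
No engine can exceed the Carnot limit: η_max = 1 − T_C/T_H = 1 − 318.71/2013.15 = 0.8417.
W_max = η_max · Q_H = 0.8417 × 274 = 231 kW.

Ẇ_max ≈ 231 kW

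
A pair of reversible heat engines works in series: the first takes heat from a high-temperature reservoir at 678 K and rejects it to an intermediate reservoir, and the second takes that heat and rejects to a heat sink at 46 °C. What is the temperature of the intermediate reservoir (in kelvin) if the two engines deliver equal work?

T_m ≈ 499 K

T_C = 46 °C → 46 + 273.15 = 319.15 K.
For reversible stages Q_m = Q_H·(T_m/T_H). Setting W₁ = Q_H(1 − T_m/T_H) equal to W₂ = Q_m(1 − T_C/T_m) = Q_H·(T_m − T_C)/T_H gives T_H − T_m = T_m − T_C, so T_m = (T_H + T_C)/2 = (678.00 + 319.15)/2 = 499 K.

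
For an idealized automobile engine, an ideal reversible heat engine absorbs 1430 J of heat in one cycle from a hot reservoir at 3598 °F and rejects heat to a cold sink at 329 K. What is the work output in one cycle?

T_H = 3598 °F → (3598 − 32) × 5/9 = 1981.11 °C = 2254.26 K.
η_rev = 1 − T_C/T_H = 1 − 329.00/2254.26 = 0.8541.
W = η·Q_H = 0.8541 × 1430 = 1220 J.

W ≈ 1220 J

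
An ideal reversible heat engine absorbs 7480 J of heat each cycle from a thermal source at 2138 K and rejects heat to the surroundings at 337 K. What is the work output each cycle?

W ≈ 6301 J

The Carnot efficiency is η = 1 − T_C/T_H = 1 − 337.00/2138.00 = 0.8424.
W = η·Q_H = 0.8424 × 7480 = 6301 J.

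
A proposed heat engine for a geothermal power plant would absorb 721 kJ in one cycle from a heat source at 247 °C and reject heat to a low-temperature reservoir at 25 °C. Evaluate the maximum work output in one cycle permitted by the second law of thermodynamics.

T_H = 247 °C → 247 + 273.15 = 520.15 K.
T_C = 25 °C → 25 + 273.15 = 298.15 K.
No engine can exceed the Carnot limit: η_max = 1 − T_C/T_H = 1 − 298.15/520.15 = 0.4268.
W_max = η_max · Q_H = 0.4268 × 721 = 308 kJ.

W_max ≈ 308 kJ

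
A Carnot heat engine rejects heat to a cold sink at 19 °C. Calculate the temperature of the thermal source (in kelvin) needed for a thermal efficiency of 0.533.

T_C = 19 °C → 19 + 273.15 = 292.15 K.
From η = 1 − T_C/T_H, solving for T_H gives T_H = T_C/(1 − η) = 292.15/(1 − 0.533) = 625.6 K.

T_H ≈ 625.6 K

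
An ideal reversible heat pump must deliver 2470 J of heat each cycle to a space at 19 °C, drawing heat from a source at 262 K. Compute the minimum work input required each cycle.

W_in ≈ 255 J

T_H = 19 °C → 19 + 273.15 = 292.15 K.
COP_HP = T_H/(T_H − T_C) = 292.15/30.15 = 9.6899.
W = Q_H/COP_HP = 2470/9.6899 = 255 J.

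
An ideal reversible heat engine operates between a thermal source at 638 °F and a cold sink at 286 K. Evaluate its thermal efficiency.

T_H = 638 °F → (638 − 32) × 5/9 = 336.67 °C = 609.82 K.
For a reversible engine, η = 1 − T_C/T_H = 1 − 286.00/609.82 = 0.531.

η ≈ 0.531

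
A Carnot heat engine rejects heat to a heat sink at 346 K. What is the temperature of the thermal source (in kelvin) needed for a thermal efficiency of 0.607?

T_H ≈ 880.4 K

From η = 1 − T_C/T_H, solving for T_H gives T_H = T_C/(1 − η) = 346.00/(1 − 0.607) = 880.4 K.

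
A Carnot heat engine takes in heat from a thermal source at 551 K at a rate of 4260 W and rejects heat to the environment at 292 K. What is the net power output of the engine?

Ẇ ≈ 2002 W

η_rev = 1 − T_C/T_H = 1 − 292.00/551.00 = 0.4701.
W = η·Q_H = 0.4701 × 4260 = 2002 W.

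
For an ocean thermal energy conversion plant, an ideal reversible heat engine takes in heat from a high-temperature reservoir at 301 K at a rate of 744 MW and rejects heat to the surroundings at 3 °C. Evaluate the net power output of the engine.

Ẇ ≈ 61.4 MW

T_C = 3 °C → 3 + 273.15 = 276.15 K.
Since the cycle is reversible, η = 1 − T_C/T_H = 1 − 276.15/301.00 = 0.0826.
W = η·Q_H = 0.0826 × 744 = 61.4 MW.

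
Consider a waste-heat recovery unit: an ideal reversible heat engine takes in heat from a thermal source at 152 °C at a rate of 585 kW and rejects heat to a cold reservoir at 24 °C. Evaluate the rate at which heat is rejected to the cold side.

T_H = 152 °C → 152 + 273.15 = 425.15 K.
T_C = 24 °C → 24 + 273.15 = 297.15 K.
For a reversible engine, η = 1 − T_C/T_H = 1 − 297.15/425.15 = 0.3011.
For a reversible cycle Q_C/Q_H = T_C/T_H, so Q_C = 585 × 297.15/425.15 = 408.9 kW.

Q̇_C ≈ 408.9 kW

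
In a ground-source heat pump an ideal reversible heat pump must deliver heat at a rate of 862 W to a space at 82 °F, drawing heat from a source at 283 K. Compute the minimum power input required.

T_H = 82 °F → (82 − 32) × 5/9 = 27.78 °C = 300.93 K.
For a reversible heat pump, COP_HP = T_H/(T_H − T_C) = 300.93/17.93 = 16.7856.
W = Q_H/COP_HP = 862/16.7856 = 51.35 W.

Ẇ_in ≈ 51.35 W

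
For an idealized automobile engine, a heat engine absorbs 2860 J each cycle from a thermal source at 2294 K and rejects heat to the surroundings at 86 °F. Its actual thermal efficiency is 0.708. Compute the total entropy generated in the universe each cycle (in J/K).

ΔS_univ ≈ 1.508 J/K

T_C = 86 °F → (86 − 32) × 5/9 = 30.00 °C = 303.15 K.
W = η·Q_H = 0.708 × 2860 = 2025 J, so Q_C = Q_H − W = 835.1 J.
The hot reservoir loses entropy Q_H/T_H = 2860/2294.00 = 1.247 J/K; the cold reservoir gains Q_C/T_C = 835.1/303.15 = 2.755 J/K.
ΔS_univ = −Q_H/T_H + Q_C/T_C = 1.508 J/K (> 0, since η = 0.708 < η_Carnot = 0.868).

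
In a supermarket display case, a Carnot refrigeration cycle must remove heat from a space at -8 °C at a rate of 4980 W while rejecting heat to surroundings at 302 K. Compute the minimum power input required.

Ẇ_in ≈ 692 W

T_C = -8 °C → -8 + 273.15 = 265.15 K.
COP_R = T_C/(T_H − T_C) = 265.15/36.85 = 7.1954.
W = Q_C/COP_R = 4980/7.1954 = 692 W.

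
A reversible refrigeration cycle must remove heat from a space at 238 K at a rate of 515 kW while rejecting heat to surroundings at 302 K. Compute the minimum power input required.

Ẇ_in ≈ 138 kW

The reversible coefficient of performance is COP_R = T_C/(T_H − T_C) = 238.00/64.00 = 3.7188.
W = Q_C/COP_R = 515/3.7188 = 138 kW.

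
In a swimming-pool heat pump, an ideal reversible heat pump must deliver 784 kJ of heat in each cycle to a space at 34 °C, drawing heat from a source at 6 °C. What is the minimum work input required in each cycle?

W_in ≈ 71.47 kJ

T_H = 34 °C → 34 + 273.15 = 307.15 K.
T_C = 6 °C → 6 + 273.15 = 279.15 K.
For a reversible heat pump, COP_HP = T_H/(T_H − T_C) = 307.15/28.00 = 10.9696.
W = Q_H/COP_HP = 784/10.9696 = 71.47 kJ.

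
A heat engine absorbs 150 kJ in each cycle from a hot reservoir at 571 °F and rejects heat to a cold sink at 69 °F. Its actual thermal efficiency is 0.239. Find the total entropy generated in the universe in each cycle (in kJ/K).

T_H = 571 °F → (571 − 32) × 5/9 = 299.44 °C = 572.59 K.
T_C = 69 °F → (69 − 32) × 5/9 = 20.56 °C = 293.71 K.
W = η·Q_H = 0.239 × 150 = 35.85 kJ, so Q_C = Q_H − W = 114.2 kJ.
The hot reservoir loses entropy Q_H/T_H = 150/572.59 = 0.2620 kJ/K; the cold reservoir gains Q_C/T_C = 114.2/293.71 = 0.3887 kJ/K.
ΔS_univ = −Q_H/T_H + Q_C/T_C = 0.127 kJ/K (> 0, since η = 0.239 < η_Carnot = 0.487).

ΔS_univ ≈ 0.127 kJ/K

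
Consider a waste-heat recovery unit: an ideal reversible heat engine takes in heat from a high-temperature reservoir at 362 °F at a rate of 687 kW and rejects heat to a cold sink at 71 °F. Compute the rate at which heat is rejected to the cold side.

Q̇_C ≈ 443.7 kW

T_H = 362 °F → (362 − 32) × 5/9 = 183.33 °C = 456.48 K.
T_C = 71 °F → (71 − 32) × 5/9 = 21.67 °C = 294.82 K.
The Carnot efficiency is η = 1 − T_C/T_H = 1 − 294.82/456.48 = 0.3542.
For a reversible cycle Q_C/Q_H = T_C/T_H, so Q_C = 687 × 294.82/456.48 = 443.7 kW.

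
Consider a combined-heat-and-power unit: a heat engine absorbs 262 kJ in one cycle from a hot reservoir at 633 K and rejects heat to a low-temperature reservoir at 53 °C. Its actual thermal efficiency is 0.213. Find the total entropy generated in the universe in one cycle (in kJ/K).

T_C = 53 °C → 53 + 273.15 = 326.15 K.
W = η·Q_H = 0.213 × 262 = 55.81 kJ, so Q_C = Q_H − W = 206.2 kJ.
Entropy balance on the reservoirs: −Q_H/T_H = -0.4139 kJ/K, +Q_C/T_C = 0.6322 kJ/K.
ΔS_univ = −Q_H/T_H + Q_C/T_C = 0.218 kJ/K (> 0, since η = 0.213 < η_Carnot = 0.485).

ΔS_univ ≈ 0.218 kJ/K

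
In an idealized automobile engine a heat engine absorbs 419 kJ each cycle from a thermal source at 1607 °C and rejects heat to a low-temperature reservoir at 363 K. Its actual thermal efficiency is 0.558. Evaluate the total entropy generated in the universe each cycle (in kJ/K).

T_H = 1607 °C → 1607 + 273.15 = 1880.15 K.
W = η·Q_H = 0.558 × 419 = 233.8 kJ, so Q_C = Q_H − W = 185.2 kJ.
Entropy balance on the reservoirs: −Q_H/T_H = -0.2229 kJ/K, +Q_C/T_C = 0.5102 kJ/K.
ΔS_univ = −Q_H/T_H + Q_C/T_C = 0.2873 kJ/K (> 0, since η = 0.558 < η_Carnot = 0.807).

ΔS_univ ≈ 0.2873 kJ/K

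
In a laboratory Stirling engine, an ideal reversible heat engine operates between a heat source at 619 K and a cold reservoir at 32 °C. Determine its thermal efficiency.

T_C = 32 °C → 32 + 273.15 = 305.15 K.
Carnot efficiency: η = 1 − T_C/T_H = 1 − 305.15/619.00 = 0.507.

η ≈ 0.507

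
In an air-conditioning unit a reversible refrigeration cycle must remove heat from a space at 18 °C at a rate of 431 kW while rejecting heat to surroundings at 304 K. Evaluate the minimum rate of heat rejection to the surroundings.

Q̇_H ≈ 450 kW

T_C = 18 °C → 18 + 273.15 = 291.15 K.
For a reversible cycle Q_H/Q_C = T_H/T_C, so Q_H = Q_C·T_H/T_C = 431 × 304.00/291.15 = 450 kW.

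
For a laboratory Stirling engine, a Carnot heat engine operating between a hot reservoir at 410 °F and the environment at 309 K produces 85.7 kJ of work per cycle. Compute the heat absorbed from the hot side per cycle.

T_H = 410 °F → (410 − 32) × 5/9 = 210.00 °C = 483.15 K.
Carnot efficiency: η = 1 − T_C/T_H = 1 − 309.00/483.15 = 0.3604.
Q_H = W/η = 85.7/0.3604 = 238 kJ.

Q_H ≈ 238 kJ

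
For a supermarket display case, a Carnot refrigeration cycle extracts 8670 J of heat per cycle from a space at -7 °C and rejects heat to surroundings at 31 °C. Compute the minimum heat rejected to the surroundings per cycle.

Q_H ≈ 9910 J

T_H = 31 °C → 31 + 273.15 = 304.15 K.
T_C = -7 °C → -7 + 273.15 = 266.15 K.
For a reversible cycle Q_H/Q_C = T_H/T_C, so Q_H = Q_C·T_H/T_C = 8670 × 304.15/266.15 = 9910 J.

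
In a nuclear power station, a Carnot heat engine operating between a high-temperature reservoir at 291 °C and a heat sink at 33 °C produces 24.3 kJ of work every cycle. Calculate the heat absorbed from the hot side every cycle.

Q_H ≈ 53.1 kJ

T_H = 291 °C → 291 + 273.15 = 564.15 K.
T_C = 33 °C → 33 + 273.15 = 306.15 K.
The Carnot efficiency is η = 1 − T_C/T_H = 1 − 306.15/564.15 = 0.4573.
Q_H = W/η = 24.3/0.4573 = 53.1 kJ.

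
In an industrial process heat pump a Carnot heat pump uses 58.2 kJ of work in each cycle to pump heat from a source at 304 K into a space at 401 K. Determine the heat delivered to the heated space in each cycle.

COP_HP = T_H/(T_H − T_C) = 401.00/97.00 = 4.1340.
Q_H = COP_HP · W = 4.1340 × 58.2 = 240.6 kJ.

Q_H ≈ 240.6 kJ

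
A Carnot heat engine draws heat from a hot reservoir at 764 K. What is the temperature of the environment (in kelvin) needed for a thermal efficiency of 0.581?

From η = 1 − T_C/T_H, T_C = T_H·(1 − η) = 764.00 × (1 − 0.581) = 320.1 K.

T_C ≈ 320.1 K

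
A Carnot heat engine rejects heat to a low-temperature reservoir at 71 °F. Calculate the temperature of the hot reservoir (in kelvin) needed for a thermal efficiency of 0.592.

T_H ≈ 723 K

T_C = 71 °F → (71 − 32) × 5/9 = 21.67 °C = 294.82 K.
From η = 1 − T_C/T_H, solving for T_H gives T_H = T_C/(1 − η) = 294.82/(1 − 0.592) = 723 K.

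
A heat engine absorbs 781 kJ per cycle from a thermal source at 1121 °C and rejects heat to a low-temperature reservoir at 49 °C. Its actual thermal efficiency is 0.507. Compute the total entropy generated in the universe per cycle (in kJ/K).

ΔS_univ ≈ 0.6350 kJ/K

T_H = 1121 °C → 1121 + 273.15 = 1394.15 K.
T_C = 49 °C → 49 + 273.15 = 322.15 K.
W = η·Q_H = 0.507 × 781 = 396.0 kJ, so Q_C = Q_H − W = 385.0 kJ.
The hot reservoir loses entropy Q_H/T_H = 781/1394.15 = 0.5602 kJ/K; the cold reservoir gains Q_C/T_C = 385.0/322.15 = 1.195 kJ/K.
ΔS_univ = −Q_H/T_H + Q_C/T_C = 0.6350 kJ/K (> 0, since η = 0.507 < η_Carnot = 0.769).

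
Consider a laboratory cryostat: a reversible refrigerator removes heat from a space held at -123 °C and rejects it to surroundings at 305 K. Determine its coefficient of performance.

COP_R ≈ 0.970

T_C = -123 °C → -123 + 273.15 = 150.15 K.
The reversible coefficient of performance is COP_R = T_C/(T_H − T_C) = 150.15/(305.00 − 150.15) = 0.970.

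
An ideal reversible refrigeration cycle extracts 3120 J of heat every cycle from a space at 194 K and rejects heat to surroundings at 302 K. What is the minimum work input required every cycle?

The reversible coefficient of performance is COP_R = T_C/(T_H − T_C) = 194.00/108.00 = 1.7963.
W = Q_C/COP_R = 3120/1.7963 = 1740 J.

W_in ≈ 1740 J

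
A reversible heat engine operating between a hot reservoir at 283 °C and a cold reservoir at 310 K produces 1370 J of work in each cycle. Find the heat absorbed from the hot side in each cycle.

Q_H ≈ 3100 J

T_H = 283 °C → 283 + 273.15 = 556.15 K.
η_rev = 1 − T_C/T_H = 1 − 310.00/556.15 = 0.4426.
Q_H = W/η = 1370/0.4426 = 3100 J.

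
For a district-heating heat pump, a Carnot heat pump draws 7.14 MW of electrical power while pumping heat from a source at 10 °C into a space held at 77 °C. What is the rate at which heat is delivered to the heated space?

T_H = 77 °C → 77 + 273.15 = 350.15 K.
T_C = 10 °C → 10 + 273.15 = 283.15 K.
The Carnot heat-pump COP is COP_HP = T_H/(T_H − T_C) = 350.15/67.00 = 5.2261.
Q_H = COP_HP · W = 5.2261 × 7.14 = 37.3 MW.

Q̇_H ≈ 37.3 MW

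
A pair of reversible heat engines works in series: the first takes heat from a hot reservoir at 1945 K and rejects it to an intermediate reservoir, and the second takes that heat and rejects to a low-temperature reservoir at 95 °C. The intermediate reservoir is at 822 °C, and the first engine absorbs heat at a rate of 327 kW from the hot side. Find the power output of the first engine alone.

T_C = 95 °C → 95 + 273.15 = 368.15 K.
T_m = 822 °C → 822 + 273.15 = 1095.15 K.
First-stage efficiency η₁ = 1 − T_m/T_H = 1 − 1095.15/1945.00 = 0.4369.
W₁ = η₁·Q_H = 0.4369 × 327 = 143 kW.

Ẇ₁ ≈ 143 kW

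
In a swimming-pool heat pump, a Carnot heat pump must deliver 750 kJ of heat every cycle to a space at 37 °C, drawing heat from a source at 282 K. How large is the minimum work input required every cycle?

T_H = 37 °C → 37 + 273.15 = 310.15 K.
The Carnot heat-pump COP is COP_HP = T_H/(T_H − T_C) = 310.15/28.15 = 11.0178.
W = Q_H/COP_HP = 750/11.0178 = 68.1 kJ.

W_in ≈ 68.1 kJ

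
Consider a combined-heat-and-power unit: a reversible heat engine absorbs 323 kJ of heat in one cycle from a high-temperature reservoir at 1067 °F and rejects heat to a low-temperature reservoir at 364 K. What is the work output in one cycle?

W ≈ 184.4 kJ

T_H = 1067 °F → (1067 − 32) × 5/9 = 575.00 °C = 848.15 K.
Carnot efficiency: η = 1 − T_C/T_H = 1 − 364.00/848.15 = 0.5708.
W = η·Q_H = 0.5708 × 323 = 184.4 kJ.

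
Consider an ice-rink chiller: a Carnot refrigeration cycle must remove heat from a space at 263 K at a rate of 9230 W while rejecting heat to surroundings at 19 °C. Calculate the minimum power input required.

T_H = 19 °C → 19 + 273.15 = 292.15 K.
For a reversible refrigerator, COP_R = T_C/(T_H − T_C) = 263.00/29.15 = 9.0223.
W = Q_C/COP_R = 9230/9.0223 = 1023 W.

Ẇ_in ≈ 1023 W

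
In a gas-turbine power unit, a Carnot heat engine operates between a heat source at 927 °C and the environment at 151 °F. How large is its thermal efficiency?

η ≈ 0.7173

T_H = 927 °C → 927 + 273.15 = 1200.15 K.
T_C = 151 °F → (151 − 32) × 5/9 = 66.11 °C = 339.26 K.
η_rev = 1 − T_C/T_H = 1 − 339.26/1200.15 = 0.7173.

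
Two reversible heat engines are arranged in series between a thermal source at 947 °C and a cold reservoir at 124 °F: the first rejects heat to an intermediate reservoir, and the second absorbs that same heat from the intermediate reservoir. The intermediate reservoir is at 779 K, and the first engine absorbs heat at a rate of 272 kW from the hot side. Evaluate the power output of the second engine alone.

T_H = 947 °C → 947 + 273.15 = 1220.15 K.
T_C = 124 °F → (124 − 32) × 5/9 = 51.11 °C = 324.26 K.
Heat entering the second stage: Q_m = Q_H·(T_m/T_H) = 272 × 779.00/1220.15 = 174 kW.
Second-stage efficiency η₂ = 1 − T_C/T_m = 1 − 324.26/779.00 = 0.5837, so W₂ = η₂·Q_m = 101 kW.

Ẇ₂ ≈ 101 kW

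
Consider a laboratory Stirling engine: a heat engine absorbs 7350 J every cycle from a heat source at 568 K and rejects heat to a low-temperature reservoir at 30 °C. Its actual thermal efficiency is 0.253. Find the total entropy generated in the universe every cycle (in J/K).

ΔS_univ ≈ 5.17 J/K

T_C = 30 °C → 30 + 273.15 = 303.15 K.
W = η·Q_H = 0.253 × 7350 = 1860 J, so Q_C = Q_H − W = 5490 J.
Entropy balance on the reservoirs: −Q_H/T_H = -12.94 J/K, +Q_C/T_C = 18.11 J/K.
ΔS_univ = −Q_H/T_H + Q_C/T_C = 5.17 J/K (> 0, since η = 0.253 < η_Carnot = 0.466).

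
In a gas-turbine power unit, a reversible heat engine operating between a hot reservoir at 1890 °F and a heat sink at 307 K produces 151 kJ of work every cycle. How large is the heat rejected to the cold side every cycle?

T_H = 1890 °F → (1890 − 32) × 5/9 = 1032.22 °C = 1305.37 K.
η_rev = 1 − T_C/T_H = 1 − 307.00/1305.37 = 0.7648.
Since Q_C/Q_H = T_C/T_H and Q_H = W/η, Q_C = W·T_C/(T_H − T_C) = 151 × 307.00/998.37 = 46.4 kJ.

Q_C ≈ 46.4 kJ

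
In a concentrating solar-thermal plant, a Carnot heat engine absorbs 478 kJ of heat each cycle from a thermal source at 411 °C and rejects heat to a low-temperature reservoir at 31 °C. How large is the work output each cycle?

T_H = 411 °C → 411 + 273.15 = 684.15 K.
T_C = 31 °C → 31 + 273.15 = 304.15 K.
Since the cycle is reversible, η = 1 − T_C/T_H = 1 − 304.15/684.15 = 0.5554.
W = η·Q_H = 0.5554 × 478 = 265.5 kJ.

W ≈ 265.5 kJ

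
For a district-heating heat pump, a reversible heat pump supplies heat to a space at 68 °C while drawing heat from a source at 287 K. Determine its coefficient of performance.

T_H = 68 °C → 68 + 273.15 = 341.15 K.
COP_HP = T_H/(T_H − T_C) = 341.15/(341.15 − 287.00) = 6.30.

COP_HP ≈ 6.30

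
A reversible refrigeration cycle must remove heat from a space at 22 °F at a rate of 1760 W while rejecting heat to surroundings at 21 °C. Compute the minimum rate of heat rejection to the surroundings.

Q̇_H ≈ 1935 W

T_H = 21 °C → 21 + 273.15 = 294.15 K.
T_C = 22 °F → (22 − 32) × 5/9 = -5.56 °C = 267.59 K.
For a reversible cycle Q_H/Q_C = T_H/T_C, so Q_H = Q_C·T_H/T_C = 1760 × 294.15/267.59 = 1935 W.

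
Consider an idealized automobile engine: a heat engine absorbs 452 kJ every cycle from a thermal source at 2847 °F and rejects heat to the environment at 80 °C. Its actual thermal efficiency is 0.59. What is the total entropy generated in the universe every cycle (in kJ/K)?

ΔS_univ ≈ 0.279 kJ/K

T_H = 2847 °F → (2847 − 32) × 5/9 = 1563.89 °C = 1837.04 K.
T_C = 80 °C → 80 + 273.15 = 353.15 K.
W = η·Q_H = 0.59 × 452 = 266.7 kJ, so Q_C = Q_H − W = 185.3 kJ.
The hot reservoir loses entropy Q_H/T_H = 452/1837.04 = 0.2460 kJ/K; the cold reservoir gains Q_C/T_C = 185.3/353.15 = 0.5248 kJ/K.
ΔS_univ = −Q_H/T_H + Q_C/T_C = 0.279 kJ/K (> 0, since η = 0.59 < η_Carnot = 0.808).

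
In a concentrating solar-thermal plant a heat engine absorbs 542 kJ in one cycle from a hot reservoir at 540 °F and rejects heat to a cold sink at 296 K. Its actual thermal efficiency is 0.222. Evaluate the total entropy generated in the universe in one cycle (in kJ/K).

ΔS_univ ≈ 0.449 kJ/K

T_H = 540 °F → (540 − 32) × 5/9 = 282.22 °C = 555.37 K.
W = η·Q_H = 0.222 × 542 = 120.3 kJ, so Q_C = Q_H − W = 421.7 kJ.
Reservoir entropy changes: ΔS_H = −Q_H/T_H = −542/555.37 = -0.9759 kJ/K and ΔS_C = +Q_C/T_C = 421.7/296.00 = 1.425 kJ/K.
ΔS_univ = −Q_H/T_H + Q_C/T_C = 0.449 kJ/K (> 0, since η = 0.222 < η_Carnot = 0.467).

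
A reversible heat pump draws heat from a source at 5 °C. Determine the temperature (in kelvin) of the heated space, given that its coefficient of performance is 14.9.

T_C = 5 °C → 5 + 273.15 = 278.15 K.
COP_HP = T_H/(T_H − T_C) ⇒ T_H = T_C·COP_HP/(COP_HP − 1) = 278.15 × 14.9/(14.9 − 1) = 298.2 K.

T_H ≈ 298.2 K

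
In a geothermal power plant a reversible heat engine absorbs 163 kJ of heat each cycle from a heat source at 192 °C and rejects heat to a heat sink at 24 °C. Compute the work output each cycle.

W ≈ 58.9 kJ

T_H = 192 °C → 192 + 273.15 = 465.15 K.
T_C = 24 °C → 24 + 273.15 = 297.15 K.
For a reversible engine, η = 1 − T_C/T_H = 1 − 297.15/465.15 = 0.3612.
W = η·Q_H = 0.3612 × 163 = 58.9 kJ.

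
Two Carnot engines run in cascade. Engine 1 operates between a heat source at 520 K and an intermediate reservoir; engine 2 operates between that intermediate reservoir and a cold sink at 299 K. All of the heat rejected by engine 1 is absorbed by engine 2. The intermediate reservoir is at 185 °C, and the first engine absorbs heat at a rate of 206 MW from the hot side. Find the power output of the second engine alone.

Ẇ₂ ≈ 63.0 MW

T_m = 185 °C → 185 + 273.15 = 458.15 K.
Heat entering the second stage: Q_m = Q_H·(T_m/T_H) = 206 × 458.15/520.00 = 181 MW.
Second-stage efficiency η₂ = 1 − T_C/T_m = 1 − 299.00/458.15 = 0.3474, so W₂ = η₂·Q_m = 63.0 MW.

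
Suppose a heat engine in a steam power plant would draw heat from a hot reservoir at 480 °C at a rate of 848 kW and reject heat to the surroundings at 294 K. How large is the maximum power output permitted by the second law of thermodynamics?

T_H = 480 °C → 480 + 273.15 = 753.15 K.
By the Carnot theorem, η_max = 1 − T_C/T_H = 1 − 294.00/753.15 = 0.6096.
W_max = η_max · Q_H = 0.6096 × 848 = 517 kW.

Ẇ_max ≈ 517 kW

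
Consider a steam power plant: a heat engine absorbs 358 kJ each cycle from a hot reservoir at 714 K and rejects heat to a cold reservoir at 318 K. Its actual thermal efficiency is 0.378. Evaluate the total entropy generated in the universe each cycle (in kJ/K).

W = η·Q_H = 0.378 × 358 = 135.3 kJ, so Q_C = Q_H − W = 222.7 kJ.
The hot reservoir loses entropy Q_H/T_H = 358/714.00 = 0.5014 kJ/K; the cold reservoir gains Q_C/T_C = 222.7/318.00 = 0.7002 kJ/K.
ΔS_univ = −Q_H/T_H + Q_C/T_C = 0.199 kJ/K (> 0, since η = 0.378 < η_Carnot = 0.555).

ΔS_univ ≈ 0.199 kJ/K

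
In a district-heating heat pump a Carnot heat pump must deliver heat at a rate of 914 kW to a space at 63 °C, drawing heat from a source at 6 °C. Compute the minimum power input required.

T_H = 63 °C → 63 + 273.15 = 336.15 K.
T_C = 6 °C → 6 + 273.15 = 279.15 K.
COP_HP = T_H/(T_H − T_C) = 336.15/57.00 = 5.8974.
W = Q_H/COP_HP = 914/5.8974 = 155.0 kW.

Ẇ_in ≈ 155.0 kW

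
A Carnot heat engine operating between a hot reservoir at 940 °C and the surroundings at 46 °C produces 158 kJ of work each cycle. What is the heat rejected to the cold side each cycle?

Q_C ≈ 56.4 kJ

T_H = 940 °C → 940 + 273.15 = 1213.15 K.
T_C = 46 °C → 46 + 273.15 = 319.15 K.
Carnot efficiency: η = 1 − T_C/T_H = 1 − 319.15/1213.15 = 0.7369.
Since Q_C/Q_H = T_C/T_H and Q_H = W/η, Q_C = W·T_C/(T_H − T_C) = 158 × 319.15/894.00 = 56.4 kJ.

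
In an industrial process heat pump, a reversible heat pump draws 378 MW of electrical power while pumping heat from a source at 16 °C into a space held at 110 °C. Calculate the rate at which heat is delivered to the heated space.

Q̇_H ≈ 1540 MW

T_H = 110 °C → 110 + 273.15 = 383.15 K.
T_C = 16 °C → 16 + 273.15 = 289.15 K.
Reversible heating COP: COP_HP = T_H/(T_H − T_C) = 383.15/94.00 = 4.0761.
Q_H = COP_HP · W = 4.0761 × 378 = 1540 MW.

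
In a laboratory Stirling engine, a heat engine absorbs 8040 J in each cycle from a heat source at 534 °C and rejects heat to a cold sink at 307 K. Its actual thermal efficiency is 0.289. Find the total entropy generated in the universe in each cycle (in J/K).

T_H = 534 °C → 534 + 273.15 = 807.15 K.
W = η·Q_H = 0.289 × 8040 = 2324 J, so Q_C = Q_H − W = 5716 J.
The hot reservoir loses entropy Q_H/T_H = 8040/807.15 = 9.961 J/K; the cold reservoir gains Q_C/T_C = 5716/307.00 = 18.62 J/K.
ΔS_univ = −Q_H/T_H + Q_C/T_C = 8.66 J/K (> 0, since η = 0.289 < η_Carnot = 0.620).

ΔS_univ ≈ 8.66 J/K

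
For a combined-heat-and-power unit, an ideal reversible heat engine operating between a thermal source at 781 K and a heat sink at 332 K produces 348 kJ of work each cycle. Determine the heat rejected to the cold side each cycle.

Carnot efficiency: η = 1 − T_C/T_H = 1 − 332.00/781.00 = 0.5749.
Since Q_C/Q_H = T_C/T_H and Q_H = W/η, Q_C = W·T_C/(T_H − T_C) = 348 × 332.00/449.00 = 257 kJ.

Q_C ≈ 257 kJ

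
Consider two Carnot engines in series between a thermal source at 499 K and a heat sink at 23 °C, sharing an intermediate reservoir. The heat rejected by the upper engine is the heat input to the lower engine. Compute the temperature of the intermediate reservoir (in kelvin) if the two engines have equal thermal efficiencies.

T_C = 23 °C → 23 + 273.15 = 296.15 K.
Equal efficiencies require 1 − T_m/T_H = 1 − T_C/T_m, i.e. T_m/T_H = T_C/T_m, so T_m = √(T_H·T_C) = √(499.00 × 296.15) = 384 K.

T_m ≈ 384 K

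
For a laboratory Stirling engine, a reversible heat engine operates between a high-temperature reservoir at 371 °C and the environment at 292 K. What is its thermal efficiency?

η ≈ 0.547

T_H = 371 °C → 371 + 273.15 = 644.15 K.
For a reversible engine, η = 1 − T_C/T_H = 1 − 292.00/644.15 = 0.547.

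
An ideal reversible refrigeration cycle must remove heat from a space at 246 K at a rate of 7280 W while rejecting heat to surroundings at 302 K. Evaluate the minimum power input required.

Ẇ_in ≈ 1657 W

For a reversible refrigerator, COP_R = T_C/(T_H − T_C) = 246.00/56.00 = 4.3929.
W = Q_C/COP_R = 7280/4.3929 = 1657 W.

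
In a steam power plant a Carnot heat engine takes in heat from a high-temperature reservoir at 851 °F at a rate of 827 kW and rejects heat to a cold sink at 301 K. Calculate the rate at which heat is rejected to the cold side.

T_H = 851 °F → (851 − 32) × 5/9 = 455.00 °C = 728.15 K.
For a reversible engine, η = 1 − T_C/T_H = 1 − 301.00/728.15 = 0.5866.
For a reversible cycle Q_C/Q_H = T_C/T_H, so Q_C = 827 × 301.00/728.15 = 342 kW.

Q̇_C ≈ 342 kW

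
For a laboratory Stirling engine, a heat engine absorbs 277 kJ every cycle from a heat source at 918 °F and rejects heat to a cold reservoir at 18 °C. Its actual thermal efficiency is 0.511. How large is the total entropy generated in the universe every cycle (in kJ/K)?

T_H = 918 °F → (918 − 32) × 5/9 = 492.22 °C = 765.37 K.
T_C = 18 °C → 18 + 273.15 = 291.15 K.
W = η·Q_H = 0.511 × 277 = 141.5 kJ, so Q_C = Q_H − W = 135.5 kJ.
Entropy balance on the reservoirs: −Q_H/T_H = -0.3619 kJ/K, +Q_C/T_C = 0.4652 kJ/K.
ΔS_univ = −Q_H/T_H + Q_C/T_C = 0.1033 kJ/K (> 0, since η = 0.511 < η_Carnot = 0.620).

ΔS_univ ≈ 0.1033 kJ/K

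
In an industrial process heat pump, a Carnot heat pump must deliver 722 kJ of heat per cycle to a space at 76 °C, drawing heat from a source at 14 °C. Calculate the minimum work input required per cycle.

T_H = 76 °C → 76 + 273.15 = 349.15 K.
T_C = 14 °C → 14 + 273.15 = 287.15 K.
For a reversible heat pump, COP_HP = T_H/(T_H − T_C) = 349.15/62.00 = 5.6315.
W = Q_H/COP_HP = 722/5.6315 = 128 kJ.

W_in ≈ 128 kJ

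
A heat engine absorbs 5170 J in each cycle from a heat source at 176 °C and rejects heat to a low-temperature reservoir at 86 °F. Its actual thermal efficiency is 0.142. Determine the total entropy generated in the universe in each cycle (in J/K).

ΔS_univ ≈ 3.122 J/K

T_H = 176 °C → 176 + 273.15 = 449.15 K.
T_C = 86 °F → (86 − 32) × 5/9 = 30.00 °C = 303.15 K.
W = η·Q_H = 0.142 × 5170 = 734.1 J, so Q_C = Q_H − W = 4436 J.
Reservoir entropy changes: ΔS_H = −Q_H/T_H = −5170/449.15 = -11.51 J/K and ΔS_C = +Q_C/T_C = 4436/303.15 = 14.63 J/K.
ΔS_univ = −Q_H/T_H + Q_C/T_C = 3.122 J/K (> 0, since η = 0.142 < η_Carnot = 0.325).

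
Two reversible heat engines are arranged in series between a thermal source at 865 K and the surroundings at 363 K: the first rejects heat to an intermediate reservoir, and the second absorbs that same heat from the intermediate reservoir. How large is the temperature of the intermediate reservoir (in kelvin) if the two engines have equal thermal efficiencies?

Equal efficiencies require 1 − T_m/T_H = 1 − T_C/T_m, i.e. T_m/T_H = T_C/T_m, so T_m = √(T_H·T_C) = √(865.00 × 363.00) = 560 K.

T_m ≈ 560 K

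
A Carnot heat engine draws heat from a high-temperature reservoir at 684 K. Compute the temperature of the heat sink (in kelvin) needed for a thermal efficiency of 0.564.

From η = 1 − T_C/T_H, T_C = T_H·(1 − η) = 684.00 × (1 − 0.564) = 298.2 K.

T_C ≈ 298.2 K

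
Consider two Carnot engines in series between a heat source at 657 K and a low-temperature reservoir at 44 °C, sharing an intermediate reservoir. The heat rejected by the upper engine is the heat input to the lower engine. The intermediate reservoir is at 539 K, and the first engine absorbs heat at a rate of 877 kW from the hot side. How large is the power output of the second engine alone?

T_C = 44 °C → 44 + 273.15 = 317.15 K.
Heat entering the second stage: Q_m = Q_H·(T_m/T_H) = 877 × 539.00/657.00 = 719 kW.
Second-stage efficiency η₂ = 1 − T_C/T_m = 1 − 317.15/539.00 = 0.4116, so W₂ = η₂·Q_m = 296 kW.

Ẇ₂ ≈ 296 kW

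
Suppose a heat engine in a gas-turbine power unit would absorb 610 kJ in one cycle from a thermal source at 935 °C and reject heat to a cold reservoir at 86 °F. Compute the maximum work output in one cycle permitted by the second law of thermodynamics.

W_max ≈ 457 kJ

T_H = 935 °C → 935 + 273.15 = 1208.15 K.
T_C = 86 °F → (86 − 32) × 5/9 = 30.00 °C = 303.15 K.
By the Carnot theorem, η_max = 1 − T_C/T_H = 1 − 303.15/1208.15 = 0.7491.
W_max = η_max · Q_H = 0.7491 × 610 = 457 kJ.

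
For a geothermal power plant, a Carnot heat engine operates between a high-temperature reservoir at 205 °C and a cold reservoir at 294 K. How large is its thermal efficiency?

η ≈ 0.3851

T_H = 205 °C → 205 + 273.15 = 478.15 K.
For a reversible engine, η = 1 − T_C/T_H = 1 − 294.00/478.15 = 0.3851.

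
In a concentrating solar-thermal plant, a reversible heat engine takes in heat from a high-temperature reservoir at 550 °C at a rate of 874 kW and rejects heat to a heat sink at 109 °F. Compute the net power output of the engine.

Ẇ ≈ 539 kW

T_H = 550 °C → 550 + 273.15 = 823.15 K.
T_C = 109 °F → (109 − 32) × 5/9 = 42.78 °C = 315.93 K.
Carnot efficiency: η = 1 − T_C/T_H = 1 − 315.93/823.15 = 0.6162.
W = η·Q_H = 0.6162 × 874 = 539 kW.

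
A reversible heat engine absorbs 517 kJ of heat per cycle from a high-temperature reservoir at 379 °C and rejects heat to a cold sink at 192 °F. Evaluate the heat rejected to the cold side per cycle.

Q_C ≈ 287.0 kJ

T_H = 379 °C → 379 + 273.15 = 652.15 K.
T_C = 192 °F → (192 − 32) × 5/9 = 88.89 °C = 362.04 K.
Since the cycle is reversible, η = 1 − T_C/T_H = 1 − 362.04/652.15 = 0.4449.
For a reversible cycle Q_C/Q_H = T_C/T_H, so Q_C = 517 × 362.04/652.15 = 287.0 kJ.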